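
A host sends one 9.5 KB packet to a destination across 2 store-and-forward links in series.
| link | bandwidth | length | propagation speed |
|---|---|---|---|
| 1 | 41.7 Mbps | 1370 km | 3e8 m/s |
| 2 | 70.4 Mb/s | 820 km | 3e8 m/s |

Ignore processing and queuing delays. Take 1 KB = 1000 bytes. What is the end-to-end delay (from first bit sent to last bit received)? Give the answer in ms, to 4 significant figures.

10.20 ms

L = 76000 bits.
Transmission delays (L/R per hop): 1.82254, 1.07955 ms; sum = 2.90209 ms.
Propagation delays (d/s per hop): 4.56667, 2.73333 ms; sum = 7.3 ms.
End-to-end = 10.20 ms.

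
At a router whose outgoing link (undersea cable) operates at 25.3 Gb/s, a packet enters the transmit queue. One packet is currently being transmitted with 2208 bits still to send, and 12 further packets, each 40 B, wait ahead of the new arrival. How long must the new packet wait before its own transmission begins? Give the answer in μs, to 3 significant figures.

Each queued packet: L/R = 320/25300000000 = 0.0126482 μs.
12 queued → 0.151779 μs.
Plus remaining 2208 bits of current packet: 0.0872727 μs.
Queuing delay = 0.239 μs.

0.239 μs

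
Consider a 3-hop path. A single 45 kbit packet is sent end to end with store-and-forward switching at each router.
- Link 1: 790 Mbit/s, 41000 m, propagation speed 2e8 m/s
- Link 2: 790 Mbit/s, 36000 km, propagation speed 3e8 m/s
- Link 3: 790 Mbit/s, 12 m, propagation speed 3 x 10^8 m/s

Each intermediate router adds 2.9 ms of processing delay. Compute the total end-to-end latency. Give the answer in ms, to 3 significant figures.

126 ms

L = 45000 bits.
Transmission delay per hop = L/R = 45000/790000000 = 0.056962 ms; 3 hops → 0.170886 ms.
Propagation delays (d/s per hop): 0.205, 120, 4e-05 ms; sum = 120.205 ms.
Processing at 2 router(s): 2 × 2.9 ms = 5.8 ms.
End-to-end = 126 ms.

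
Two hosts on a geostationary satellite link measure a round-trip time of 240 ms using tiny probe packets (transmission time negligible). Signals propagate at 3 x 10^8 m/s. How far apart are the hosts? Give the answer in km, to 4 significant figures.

One-way propagation = RTT/2 = 120 ms.
d = s × t = 300000000 × 0.12 = 36000 km.

36000 km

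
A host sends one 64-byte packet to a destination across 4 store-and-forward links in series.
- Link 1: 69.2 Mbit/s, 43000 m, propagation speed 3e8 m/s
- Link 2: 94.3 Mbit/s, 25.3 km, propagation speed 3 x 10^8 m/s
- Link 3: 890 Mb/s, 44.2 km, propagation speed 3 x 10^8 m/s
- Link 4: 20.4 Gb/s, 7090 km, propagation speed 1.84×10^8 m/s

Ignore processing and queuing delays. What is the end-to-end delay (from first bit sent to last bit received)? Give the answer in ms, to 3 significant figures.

L = 64 × 8 = 512 bits.
Transmission delays (L/R per hop): 0.00739884, 0.00542948, 0.000575281, 2.5098e-05 ms; sum = 0.0134287 ms.
Propagation delays (d/s per hop): 0.143333, 0.0843333, 0.147333, 38.5326 ms; sum = 38.9076 ms.
End-to-end = 38.9 ms.

38.9 ms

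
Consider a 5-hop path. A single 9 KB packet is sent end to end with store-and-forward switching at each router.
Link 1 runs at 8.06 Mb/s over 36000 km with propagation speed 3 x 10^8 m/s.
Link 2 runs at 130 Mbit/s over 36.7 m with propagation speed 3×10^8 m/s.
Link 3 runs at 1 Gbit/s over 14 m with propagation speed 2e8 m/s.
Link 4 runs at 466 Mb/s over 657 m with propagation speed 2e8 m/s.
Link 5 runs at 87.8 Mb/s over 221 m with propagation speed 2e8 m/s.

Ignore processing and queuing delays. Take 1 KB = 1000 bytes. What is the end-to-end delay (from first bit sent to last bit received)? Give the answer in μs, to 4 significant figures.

L = 72000 bits.
Transmission delays (L/R per hop): 8933, 553.846, 72, 154.506, 820.046 μs; sum = 10533.4 μs.
Propagation delays (d/s per hop): 120000, 0.122333, 0.07, 3.285, 1.105 μs; sum = 120005 μs.
End-to-end = 130500 μs.

130500 μs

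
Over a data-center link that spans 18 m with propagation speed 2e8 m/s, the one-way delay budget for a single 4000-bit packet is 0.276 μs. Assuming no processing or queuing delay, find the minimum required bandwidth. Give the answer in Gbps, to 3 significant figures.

21.5 Gbps

Propagation delay = 18 / 200000000 = 0.09 μs.
Transmission budget = 0.276 − 0.09 = 0.186 μs.
R ≥ L / t_tx = 4000 bits / 1.86e-07 s = 21.5 Gbps.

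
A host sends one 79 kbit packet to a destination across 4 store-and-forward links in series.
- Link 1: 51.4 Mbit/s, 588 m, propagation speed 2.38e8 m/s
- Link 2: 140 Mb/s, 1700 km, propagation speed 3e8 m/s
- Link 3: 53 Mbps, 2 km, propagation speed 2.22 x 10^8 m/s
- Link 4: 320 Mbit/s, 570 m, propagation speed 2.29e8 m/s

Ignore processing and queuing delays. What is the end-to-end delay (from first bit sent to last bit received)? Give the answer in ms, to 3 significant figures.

9.52 ms

L = 79000 bits.
Transmission delays (L/R per hop): 1.53696, 0.564286, 1.49057, 0.246875 ms; sum = 3.83869 ms.
Propagation delays (d/s per hop): 0.00247059, 5.66667, 0.00900901, 0.00248908 ms; sum = 5.68064 ms.
End-to-end = 9.52 ms.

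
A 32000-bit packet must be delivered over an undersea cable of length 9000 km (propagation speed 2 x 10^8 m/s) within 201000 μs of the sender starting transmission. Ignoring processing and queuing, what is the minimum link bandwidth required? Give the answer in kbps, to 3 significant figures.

205 kbps

Propagation delay = 9000000 / 200000000 = 45000 μs.
Transmission budget = 201000 − 45000 = 156000 μs.
R ≥ L / t_tx = 32000 bits / 0.156 s = 205 kbps.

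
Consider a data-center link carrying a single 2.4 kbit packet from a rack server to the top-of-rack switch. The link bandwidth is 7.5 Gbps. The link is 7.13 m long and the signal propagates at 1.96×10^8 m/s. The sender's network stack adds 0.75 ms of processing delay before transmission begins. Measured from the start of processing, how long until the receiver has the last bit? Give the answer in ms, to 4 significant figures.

0.7504 ms

L = 2400 bits.
Transmission delay = L/R = 2400 / 7500000000 = 0.00032 ms.
Propagation delay = d/s = 7.13 m / 196000000 m/s = 3.63776e-05 ms.
Plus processing delay 0.75 ms = 0.75 ms.
Total = 0.7504 ms.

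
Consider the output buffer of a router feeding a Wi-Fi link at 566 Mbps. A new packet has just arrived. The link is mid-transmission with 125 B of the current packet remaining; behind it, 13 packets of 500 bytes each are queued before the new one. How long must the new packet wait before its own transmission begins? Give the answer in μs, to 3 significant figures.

Each queued packet: L/R = 4000/566000000 = 7.06714 μs.
13 queued → 91.8728 μs.
Plus remaining 1000 bits of current packet: 1.76678 μs.
Queuing delay = 93.6 μs.

93.6 μs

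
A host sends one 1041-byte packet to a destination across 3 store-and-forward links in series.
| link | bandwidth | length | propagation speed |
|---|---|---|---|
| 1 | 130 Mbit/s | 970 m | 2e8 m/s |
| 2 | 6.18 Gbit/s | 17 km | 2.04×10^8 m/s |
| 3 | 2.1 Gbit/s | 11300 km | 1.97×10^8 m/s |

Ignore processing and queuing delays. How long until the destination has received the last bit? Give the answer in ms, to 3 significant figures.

L = 1041 × 8 = 8328 bits.
Transmission delays (L/R per hop): 0.0640615, 0.00134757, 0.00396571 ms; sum = 0.0693748 ms.
Propagation delays (d/s per hop): 0.00485, 0.0833333, 57.3604 ms; sum = 57.4486 ms.
End-to-end = 57.5 ms.

57.5 ms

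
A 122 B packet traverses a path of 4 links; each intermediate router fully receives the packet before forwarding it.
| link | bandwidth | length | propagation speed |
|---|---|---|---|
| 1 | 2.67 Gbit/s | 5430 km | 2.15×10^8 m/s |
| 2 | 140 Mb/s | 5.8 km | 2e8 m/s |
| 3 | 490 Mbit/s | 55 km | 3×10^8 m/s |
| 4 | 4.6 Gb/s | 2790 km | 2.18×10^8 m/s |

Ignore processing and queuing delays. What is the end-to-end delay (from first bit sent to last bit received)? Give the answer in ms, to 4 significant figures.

L = 122 × 8 = 976 bits.
Transmission delays (L/R per hop): 0.000365543, 0.00697143, 0.00199184, 0.000212174 ms; sum = 0.00954098 ms.
Propagation delays (d/s per hop): 25.2558, 0.029, 0.183333, 12.7982 ms; sum = 38.2663 ms.
End-to-end = 38.28 ms.

38.28 ms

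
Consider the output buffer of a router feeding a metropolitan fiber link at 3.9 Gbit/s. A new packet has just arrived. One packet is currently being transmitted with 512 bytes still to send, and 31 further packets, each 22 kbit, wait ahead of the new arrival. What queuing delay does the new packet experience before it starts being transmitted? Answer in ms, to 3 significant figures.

Each queued packet: L/R = 22000/3900000000 = 0.00564103 ms.
31 queued → 0.174872 ms.
Plus remaining 4096 bits of current packet: 0.00105026 ms.
Queuing delay = 0.176 ms.

0.176 ms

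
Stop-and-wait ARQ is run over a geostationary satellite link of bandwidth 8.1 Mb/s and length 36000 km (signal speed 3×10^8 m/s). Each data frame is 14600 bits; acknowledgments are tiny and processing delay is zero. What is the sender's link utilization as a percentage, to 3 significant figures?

0.745 %

t_tx = L/R = 14600/8100000 = 0.00180247 s.
t_prop = 36000000/300000000 = 0.12 s; RTT = 0.24 s.
Cycle = t_tx + RTT = 0.241802 s.
Utilization = t_tx / cycle = 0.00180247/0.241802 = 0.745 %.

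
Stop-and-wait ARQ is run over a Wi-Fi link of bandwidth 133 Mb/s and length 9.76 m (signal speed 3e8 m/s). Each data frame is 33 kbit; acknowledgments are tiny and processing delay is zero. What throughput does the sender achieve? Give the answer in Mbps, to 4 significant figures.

t_tx = L/R = 33000/133000000 = 0.00024812 s.
t_prop = 9.76/300000000 = 3.25333e-08 s; RTT = 6.50667e-08 s.
Cycle = t_tx + RTT = 0.000248185 s.
Throughput = L / cycle = 33000 / 0.000248185 = 133.0 Mbps.

133.0 Mbps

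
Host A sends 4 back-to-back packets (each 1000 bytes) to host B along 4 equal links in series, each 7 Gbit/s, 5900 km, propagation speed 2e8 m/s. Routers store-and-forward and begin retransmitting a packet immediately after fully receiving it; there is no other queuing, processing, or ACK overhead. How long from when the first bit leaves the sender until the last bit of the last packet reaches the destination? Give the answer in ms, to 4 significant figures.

Per-hop transmission t_tx = L/R = 8000/7000000000 = 0.00114286 ms.
Per-hop propagation t_prop = 5900000/200000000 = 29.5 ms.
Pipeline fill: first packet needs 4·t_tx to clear all hops; remaining 3 packets each add one t_tx.
Total = (4+4-1)·t_tx + 4·t_prop = 7·0.00114286 + 4·29.5 = 118.0 ms.

118.0 ms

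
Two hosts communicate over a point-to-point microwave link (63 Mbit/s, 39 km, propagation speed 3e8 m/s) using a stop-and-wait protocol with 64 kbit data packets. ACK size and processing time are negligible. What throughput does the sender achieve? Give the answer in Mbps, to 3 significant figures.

50.2 Mbps

t_tx = L/R = 64000/63000000 = 0.00101587 s.
t_prop = 39000/300000000 = 0.00013 s; RTT = 0.00026 s.
Cycle = t_tx + RTT = 0.00127587 s.
Throughput = L / cycle = 64000 / 0.00127587 = 50.2 Mbps.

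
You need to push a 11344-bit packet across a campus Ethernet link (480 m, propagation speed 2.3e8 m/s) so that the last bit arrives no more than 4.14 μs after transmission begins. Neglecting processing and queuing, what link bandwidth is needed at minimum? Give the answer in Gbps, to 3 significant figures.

5.53 Gbps

Propagation delay = 480 / 2.3e+08 = 2.08696 μs.
Transmission budget = 4.14 − 2.08696 = 2.05304 μs.
R ≥ L / t_tx = 11344 bits / 2.05304e-06 s = 5.53 Gbps.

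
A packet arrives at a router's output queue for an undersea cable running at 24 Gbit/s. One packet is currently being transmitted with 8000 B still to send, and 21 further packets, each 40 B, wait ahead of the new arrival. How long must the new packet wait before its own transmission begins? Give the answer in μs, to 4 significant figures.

Each queued packet: L/R = 320/24000000000 = 0.0133333 μs.
21 queued → 0.28 μs.
Plus remaining 64000 bits of current packet: 2.66667 μs.
Queuing delay = 2.947 μs.

2.947 μs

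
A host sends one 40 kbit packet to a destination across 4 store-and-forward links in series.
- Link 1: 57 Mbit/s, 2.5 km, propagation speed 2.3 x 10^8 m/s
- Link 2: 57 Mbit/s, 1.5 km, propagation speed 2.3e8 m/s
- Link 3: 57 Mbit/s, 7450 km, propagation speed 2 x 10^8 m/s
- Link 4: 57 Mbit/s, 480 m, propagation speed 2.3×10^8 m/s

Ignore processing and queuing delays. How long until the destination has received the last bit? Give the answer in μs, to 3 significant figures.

L = 40000 bits.
Transmission delay per hop = L/R = 40000/57000000 = 701.754 μs; 4 hops → 2807.02 μs.
Propagation delays (d/s per hop): 10.8696, 6.52174, 37250, 2.08696 μs; sum = 37269.5 μs.
End-to-end = 40100 μs.

40100 μs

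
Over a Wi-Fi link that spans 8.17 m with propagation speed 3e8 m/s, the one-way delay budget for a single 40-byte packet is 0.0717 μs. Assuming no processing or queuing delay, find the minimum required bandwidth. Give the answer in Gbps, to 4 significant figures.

L = 320 bits.
Propagation delay = 8.17 / 300000000 = 0.0272333 μs.
Transmission budget = 0.0717 − 0.0272333 = 0.0444667 μs.
R ≥ L / t_tx = 320 bits / 4.44667e-08 s = 7.196 Gbps.

7.196 Gbps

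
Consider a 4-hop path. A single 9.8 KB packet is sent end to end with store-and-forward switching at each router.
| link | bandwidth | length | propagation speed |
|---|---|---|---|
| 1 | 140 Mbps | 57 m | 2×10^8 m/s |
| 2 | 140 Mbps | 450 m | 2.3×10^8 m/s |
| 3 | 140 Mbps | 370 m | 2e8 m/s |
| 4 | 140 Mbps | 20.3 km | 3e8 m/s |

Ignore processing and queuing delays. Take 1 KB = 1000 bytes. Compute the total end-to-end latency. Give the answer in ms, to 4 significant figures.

2.312 ms

L = 78400 bits.
Transmission delay per hop = L/R = 78400/140000000 = 0.56 ms; 4 hops → 2.24 ms.
Propagation delays (d/s per hop): 0.000285, 0.00195652, 0.00185, 0.0676667 ms; sum = 0.0717582 ms.
End-to-end = 2.312 ms.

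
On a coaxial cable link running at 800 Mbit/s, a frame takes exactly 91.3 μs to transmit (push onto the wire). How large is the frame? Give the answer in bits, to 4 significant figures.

L = R × t_tx = 800000000 b/s × 9.13e-05 s = 73040 bits.

73040 bits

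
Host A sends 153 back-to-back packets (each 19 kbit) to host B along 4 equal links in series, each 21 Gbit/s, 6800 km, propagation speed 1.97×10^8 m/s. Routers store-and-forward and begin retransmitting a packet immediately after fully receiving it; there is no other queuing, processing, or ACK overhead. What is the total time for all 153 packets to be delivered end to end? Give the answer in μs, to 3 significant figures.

Per-hop transmission t_tx = L/R = 19000/21000000000 = 0.904762 μs.
Per-hop propagation t_prop = 6800000/197000000 = 34517.8 μs.
Pipeline fill: first packet needs 4·t_tx to clear all hops; remaining 152 packets each add one t_tx.
Total = (4+153-1)·t_tx + 4·t_prop = 156·0.904762 + 4·34517.8 = 138000 μs.

138000 μs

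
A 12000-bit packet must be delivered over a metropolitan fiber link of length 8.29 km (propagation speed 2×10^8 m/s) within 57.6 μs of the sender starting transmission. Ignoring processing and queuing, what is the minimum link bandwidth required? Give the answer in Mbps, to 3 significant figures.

Propagation delay = 8290 / 200000000 = 41.45 μs.
Transmission budget = 57.6 − 41.45 = 16.15 μs.
R ≥ L / t_tx = 12000 bits / 1.615e-05 s = 743 Mbps.

743 Mbps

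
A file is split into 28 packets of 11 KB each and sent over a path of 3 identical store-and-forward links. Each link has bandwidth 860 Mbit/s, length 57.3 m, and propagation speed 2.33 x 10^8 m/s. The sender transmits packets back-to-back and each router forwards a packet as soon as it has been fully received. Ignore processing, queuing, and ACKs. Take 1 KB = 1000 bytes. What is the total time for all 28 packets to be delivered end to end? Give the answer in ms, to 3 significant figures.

3.07 ms

Per-hop transmission t_tx = L/R = 88000/860000000 = 0.102326 ms.
Per-hop propagation t_prop = 57.3/233000000 = 0.000245923 ms.
Pipeline fill: first packet needs 3·t_tx to clear all hops; remaining 27 packets each add one t_tx.
Total = (3+28-1)·t_tx + 3·t_prop = 30·0.102326 + 3·0.000245923 = 3.07 ms.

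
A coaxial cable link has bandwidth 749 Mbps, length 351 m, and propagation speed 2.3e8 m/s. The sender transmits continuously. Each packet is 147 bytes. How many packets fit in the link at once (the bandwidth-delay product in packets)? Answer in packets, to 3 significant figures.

0.972 packets

Propagation delay = 351 / 2.3e+08 = 1.52609e-06 s.
BDP = R × t_prop = 749000000 × 1.52609e-06 = 1143.04 bits.
In packets of 1176 bits: 0.972 packets.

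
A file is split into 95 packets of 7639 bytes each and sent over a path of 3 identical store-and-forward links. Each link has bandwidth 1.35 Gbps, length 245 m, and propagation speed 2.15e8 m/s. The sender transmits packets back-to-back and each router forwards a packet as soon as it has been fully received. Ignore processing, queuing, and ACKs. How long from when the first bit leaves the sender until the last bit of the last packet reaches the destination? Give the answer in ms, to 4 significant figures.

4.394 ms

Per-hop transmission t_tx = L/R = 61112/1350000000 = 0.0452681 ms.
Per-hop propagation t_prop = 245/215000000 = 0.00113953 ms.
Pipeline fill: first packet needs 3·t_tx to clear all hops; remaining 94 packets each add one t_tx.
Total = (3+95-1)·t_tx + 3·t_prop = 97·0.0452681 + 3·0.00113953 = 4.394 ms.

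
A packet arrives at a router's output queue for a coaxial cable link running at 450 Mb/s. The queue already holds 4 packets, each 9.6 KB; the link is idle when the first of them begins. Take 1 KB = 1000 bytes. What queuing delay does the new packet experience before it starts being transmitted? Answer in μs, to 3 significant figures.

Each queued packet: L/R = 76800/450000000 = 170.667 μs.
4 queued → 682.667 μs.
Queuing delay = 683 μs.

683 μs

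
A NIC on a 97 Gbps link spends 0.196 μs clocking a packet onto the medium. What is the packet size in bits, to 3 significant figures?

19000 bits

L = R × t_tx = 97000000000 b/s × 1.96e-07 s = 19012 bits.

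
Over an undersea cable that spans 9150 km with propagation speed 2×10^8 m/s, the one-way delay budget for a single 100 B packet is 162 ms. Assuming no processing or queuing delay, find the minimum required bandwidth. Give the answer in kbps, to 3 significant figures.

L = 800 bits.
Propagation delay = 9150000 / 200000000 = 45.75 ms.
Transmission budget = 162 − 45.75 = 116.25 ms.
R ≥ L / t_tx = 800 bits / 0.11625 s = 6.88 kbps.

6.88 kbps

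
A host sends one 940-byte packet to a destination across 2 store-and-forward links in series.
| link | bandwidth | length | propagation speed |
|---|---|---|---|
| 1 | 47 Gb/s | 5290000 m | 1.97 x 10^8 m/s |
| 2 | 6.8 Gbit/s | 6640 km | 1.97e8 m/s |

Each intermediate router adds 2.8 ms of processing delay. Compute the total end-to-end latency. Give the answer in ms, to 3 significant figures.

63.4 ms

L = 940 × 8 = 7520 bits.
Transmission delays (L/R per hop): 0.00016, 0.00110588 ms; sum = 0.00126588 ms.
Propagation delays (d/s per hop): 26.8528, 33.7056 ms; sum = 60.5584 ms.
Processing at 1 router(s): 1 × 2.8 ms = 2.8 ms.
End-to-end = 63.4 ms.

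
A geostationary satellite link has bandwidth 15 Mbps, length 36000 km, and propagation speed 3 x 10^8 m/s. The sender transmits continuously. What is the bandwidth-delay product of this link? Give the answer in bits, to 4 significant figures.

1800000 bits

Propagation delay = 36000000 / 300000000 = 0.12 s.
BDP = R × t_prop = 15000000 × 0.12 = 1800000 bits.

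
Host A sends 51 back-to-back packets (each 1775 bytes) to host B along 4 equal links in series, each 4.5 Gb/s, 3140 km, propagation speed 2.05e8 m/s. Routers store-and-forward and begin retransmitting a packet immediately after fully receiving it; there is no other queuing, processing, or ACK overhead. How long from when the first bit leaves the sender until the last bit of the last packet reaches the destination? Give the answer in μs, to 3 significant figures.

Per-hop transmission t_tx = L/R = 14200/4500000000 = 3.15556 μs.
Per-hop propagation t_prop = 3140000/2.05e+08 = 15317.1 μs.
Pipeline fill: first packet needs 4·t_tx to clear all hops; remaining 50 packets each add one t_tx.
Total = (4+51-1)·t_tx + 4·t_prop = 54·3.15556 + 4·15317.1 = 61400 μs.

61400 μs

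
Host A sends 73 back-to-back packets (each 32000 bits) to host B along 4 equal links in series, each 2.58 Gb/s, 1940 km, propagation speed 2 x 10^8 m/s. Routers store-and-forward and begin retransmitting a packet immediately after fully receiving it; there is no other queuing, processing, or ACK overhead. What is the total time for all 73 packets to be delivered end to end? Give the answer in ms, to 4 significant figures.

39.74 ms

Per-hop transmission t_tx = L/R = 32000/2580000000 = 0.0124031 ms.
Per-hop propagation t_prop = 1940000/200000000 = 9.7 ms.
Pipeline fill: first packet needs 4·t_tx to clear all hops; remaining 72 packets each add one t_tx.
Total = (4+73-1)·t_tx + 4·t_prop = 76·0.0124031 + 4·9.7 = 39.74 ms.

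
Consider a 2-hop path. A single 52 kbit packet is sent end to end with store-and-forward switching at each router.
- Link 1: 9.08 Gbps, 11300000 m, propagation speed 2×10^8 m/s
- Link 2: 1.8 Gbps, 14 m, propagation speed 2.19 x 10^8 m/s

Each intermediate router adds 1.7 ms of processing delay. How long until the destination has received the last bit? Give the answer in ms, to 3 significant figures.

58.2 ms

L = 52000 bits.
Transmission delays (L/R per hop): 0.00572687, 0.0288889 ms; sum = 0.0346158 ms.
Propagation delays (d/s per hop): 56.5, 6.39269e-05 ms; sum = 56.5001 ms.
Processing at 1 router(s): 1 × 1.7 ms = 1.7 ms.
End-to-end = 58.2 ms.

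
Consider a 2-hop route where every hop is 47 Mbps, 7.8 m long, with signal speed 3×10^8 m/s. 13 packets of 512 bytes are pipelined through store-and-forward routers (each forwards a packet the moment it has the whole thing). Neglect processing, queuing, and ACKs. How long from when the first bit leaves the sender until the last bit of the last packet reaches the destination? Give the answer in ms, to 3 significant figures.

Per-hop transmission t_tx = L/R = 4096/47000000 = 0.0871489 ms.
Per-hop propagation t_prop = 7.8/300000000 = 2.6e-05 ms.
Pipeline fill: first packet needs 2·t_tx to clear all hops; remaining 12 packets each add one t_tx.
Total = (2+13-1)·t_tx + 2·t_prop = 14·0.0871489 + 2·2.6e-05 = 1.22 ms.

1.22 ms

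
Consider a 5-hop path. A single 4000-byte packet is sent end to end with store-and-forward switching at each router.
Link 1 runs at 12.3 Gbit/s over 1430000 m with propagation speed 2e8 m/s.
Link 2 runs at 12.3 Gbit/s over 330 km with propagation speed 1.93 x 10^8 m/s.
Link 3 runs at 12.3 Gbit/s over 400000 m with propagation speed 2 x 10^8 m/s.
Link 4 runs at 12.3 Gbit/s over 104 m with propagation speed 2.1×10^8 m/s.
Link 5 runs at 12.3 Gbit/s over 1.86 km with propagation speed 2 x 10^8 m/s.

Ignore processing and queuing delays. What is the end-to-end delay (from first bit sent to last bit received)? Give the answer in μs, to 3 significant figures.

10900 μs

L = 4000 × 8 = 32000 bits.
Transmission delay per hop = L/R = 32000/12300000000 = 2.60163 μs; 5 hops → 13.0081 μs.
Propagation delays (d/s per hop): 7150, 1709.84, 2000, 0.495238, 9.3 μs; sum = 10869.6 μs.
End-to-end = 10900 μs.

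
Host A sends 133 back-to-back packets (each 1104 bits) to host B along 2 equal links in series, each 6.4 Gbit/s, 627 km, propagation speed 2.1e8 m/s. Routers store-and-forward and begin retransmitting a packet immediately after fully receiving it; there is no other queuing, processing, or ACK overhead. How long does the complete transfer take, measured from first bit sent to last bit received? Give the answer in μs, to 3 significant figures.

Per-hop transmission t_tx = L/R = 1104/6400000000 = 0.1725 μs.
Per-hop propagation t_prop = 627000/210000000 = 2985.71 μs.
Pipeline fill: first packet needs 2·t_tx to clear all hops; remaining 132 packets each add one t_tx.
Total = (2+133-1)·t_tx + 2·t_prop = 134·0.1725 + 2·2985.71 = 5990 μs.

5990 μs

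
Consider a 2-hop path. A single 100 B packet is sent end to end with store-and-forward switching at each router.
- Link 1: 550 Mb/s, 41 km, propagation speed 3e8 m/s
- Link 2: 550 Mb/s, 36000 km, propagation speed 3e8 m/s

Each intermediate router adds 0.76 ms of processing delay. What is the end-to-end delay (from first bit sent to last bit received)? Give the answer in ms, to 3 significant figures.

121 ms

L = 100 × 8 = 800 bits.
Transmission delay per hop = L/R = 800/550000000 = 0.00145455 ms; 2 hops → 0.00290909 ms.
Propagation delays (d/s per hop): 0.136667, 120 ms; sum = 120.137 ms.
Processing at 1 router(s): 1 × 0.76 ms = 0.76 ms.
End-to-end = 121 ms.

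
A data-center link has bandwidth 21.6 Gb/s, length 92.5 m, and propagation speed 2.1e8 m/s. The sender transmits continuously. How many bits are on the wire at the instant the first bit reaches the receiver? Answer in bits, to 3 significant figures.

9510 bits

Propagation delay = 92.5 / 210000000 = 4.40476e-07 s.
BDP = R × t_prop = 21600000000 × 4.40476e-07 = 9514.29 bits.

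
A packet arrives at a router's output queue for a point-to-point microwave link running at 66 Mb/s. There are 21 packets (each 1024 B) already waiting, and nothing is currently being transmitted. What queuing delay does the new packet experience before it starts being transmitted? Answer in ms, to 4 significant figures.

Each queued packet: L/R = 8192/66000000 = 0.124121 ms.
21 queued → 2.60655 ms.
Queuing delay = 2.607 ms.

2.607 ms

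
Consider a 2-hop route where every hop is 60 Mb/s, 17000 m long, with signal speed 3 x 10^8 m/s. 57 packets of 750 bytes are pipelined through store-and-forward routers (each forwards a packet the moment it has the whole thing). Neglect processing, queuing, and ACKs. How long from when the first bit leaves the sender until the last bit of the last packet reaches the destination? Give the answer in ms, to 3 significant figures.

Per-hop transmission t_tx = L/R = 6000/60000000 = 0.1 ms.
Per-hop propagation t_prop = 17000/300000000 = 0.0566667 ms.
Pipeline fill: first packet needs 2·t_tx to clear all hops; remaining 56 packets each add one t_tx.
Total = (2+57-1)·t_tx + 2·t_prop = 58·0.1 + 2·0.0566667 = 5.91 ms.

5.91 ms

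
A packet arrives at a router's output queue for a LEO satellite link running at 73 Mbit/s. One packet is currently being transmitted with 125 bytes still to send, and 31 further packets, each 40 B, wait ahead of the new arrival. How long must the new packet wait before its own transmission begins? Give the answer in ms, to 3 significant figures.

0.150 ms

Each queued packet: L/R = 320/73000000 = 0.00438356 ms.
31 queued → 0.13589 ms.
Plus remaining 1000 bits of current packet: 0.0136986 ms.
Queuing delay = 0.150 ms.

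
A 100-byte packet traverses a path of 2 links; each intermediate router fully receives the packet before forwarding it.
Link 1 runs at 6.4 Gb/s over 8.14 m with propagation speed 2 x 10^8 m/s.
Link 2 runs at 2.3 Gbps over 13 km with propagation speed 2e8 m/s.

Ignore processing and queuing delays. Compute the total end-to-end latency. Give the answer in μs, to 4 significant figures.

65.51 μs

L = 100 × 8 = 800 bits.
Transmission delays (L/R per hop): 0.125, 0.347826 μs; sum = 0.472826 μs.
Propagation delays (d/s per hop): 0.0407, 65 μs; sum = 65.0407 μs.
End-to-end = 65.51 μs.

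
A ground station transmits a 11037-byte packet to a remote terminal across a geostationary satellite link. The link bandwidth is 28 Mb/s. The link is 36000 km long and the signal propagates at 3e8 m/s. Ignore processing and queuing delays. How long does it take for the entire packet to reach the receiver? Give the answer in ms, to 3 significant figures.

123 ms

L = 11037 × 8 = 88296 bits.
Transmission delay = L/R = 88296 / 28000000 = 3.15343 ms.
Propagation delay = d/s = 36000000 m / 300000000 m/s = 120 ms.
Total = 123 ms.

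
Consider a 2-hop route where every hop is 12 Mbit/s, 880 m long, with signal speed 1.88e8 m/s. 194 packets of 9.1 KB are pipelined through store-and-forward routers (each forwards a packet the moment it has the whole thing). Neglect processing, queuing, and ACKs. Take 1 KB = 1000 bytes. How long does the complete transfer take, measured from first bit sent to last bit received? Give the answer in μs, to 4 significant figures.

1183000 μs

Per-hop transmission t_tx = L/R = 72800/12000000 = 6066.67 μs.
Per-hop propagation t_prop = 880/188000000 = 4.68085 μs.
Pipeline fill: first packet needs 2·t_tx to clear all hops; remaining 193 packets each add one t_tx.
Total = (2+194-1)·t_tx + 2·t_prop = 195·6066.67 + 2·4.68085 = 1183000 μs.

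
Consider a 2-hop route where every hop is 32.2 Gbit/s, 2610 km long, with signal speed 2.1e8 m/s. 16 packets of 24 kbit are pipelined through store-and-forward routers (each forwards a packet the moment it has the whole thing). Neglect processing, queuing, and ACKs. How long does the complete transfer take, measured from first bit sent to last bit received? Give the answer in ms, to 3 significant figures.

24.9 ms

Per-hop transmission t_tx = L/R = 24000/3.22e+10 = 0.000745342 ms.
Per-hop propagation t_prop = 2610000/210000000 = 12.4286 ms.
Pipeline fill: first packet needs 2·t_tx to clear all hops; remaining 15 packets each add one t_tx.
Total = (2+16-1)·t_tx + 2·t_prop = 17·0.000745342 + 2·12.4286 = 24.9 ms.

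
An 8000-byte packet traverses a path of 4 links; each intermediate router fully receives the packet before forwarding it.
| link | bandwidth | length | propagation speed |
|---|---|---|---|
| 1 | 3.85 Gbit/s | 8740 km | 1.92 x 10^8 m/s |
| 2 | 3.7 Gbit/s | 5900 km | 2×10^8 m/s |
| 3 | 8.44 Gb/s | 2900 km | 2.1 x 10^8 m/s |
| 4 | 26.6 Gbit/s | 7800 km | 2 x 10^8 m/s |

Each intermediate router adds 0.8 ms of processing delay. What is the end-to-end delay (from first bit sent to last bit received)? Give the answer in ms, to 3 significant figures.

130 ms

L = 8000 × 8 = 64000 bits.
Transmission delays (L/R per hop): 0.0166234, 0.0172973, 0.00758294, 0.00240602 ms; sum = 0.0439096 ms.
Propagation delays (d/s per hop): 45.5208, 29.5, 13.8095, 39 ms; sum = 127.83 ms.
Processing at 3 router(s): 3 × 0.8 ms = 2.4 ms.
End-to-end = 130 ms.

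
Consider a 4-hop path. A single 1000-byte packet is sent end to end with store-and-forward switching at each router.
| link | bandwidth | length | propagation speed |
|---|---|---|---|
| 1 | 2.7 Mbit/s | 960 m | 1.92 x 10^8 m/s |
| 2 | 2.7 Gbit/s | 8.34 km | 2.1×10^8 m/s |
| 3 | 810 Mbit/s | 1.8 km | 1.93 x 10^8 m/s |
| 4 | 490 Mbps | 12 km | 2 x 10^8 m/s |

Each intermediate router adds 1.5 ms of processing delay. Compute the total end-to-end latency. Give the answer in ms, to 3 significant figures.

7.61 ms

L = 1000 × 8 = 8000 bits.
Transmission delays (L/R per hop): 2.96296, 0.00296296, 0.00987654, 0.0163265 ms; sum = 2.99213 ms.
Propagation delays (d/s per hop): 0.005, 0.0397143, 0.00932642, 0.06 ms; sum = 0.114041 ms.
Processing at 3 router(s): 3 × 1.5 ms = 4.5 ms.
End-to-end = 7.61 ms.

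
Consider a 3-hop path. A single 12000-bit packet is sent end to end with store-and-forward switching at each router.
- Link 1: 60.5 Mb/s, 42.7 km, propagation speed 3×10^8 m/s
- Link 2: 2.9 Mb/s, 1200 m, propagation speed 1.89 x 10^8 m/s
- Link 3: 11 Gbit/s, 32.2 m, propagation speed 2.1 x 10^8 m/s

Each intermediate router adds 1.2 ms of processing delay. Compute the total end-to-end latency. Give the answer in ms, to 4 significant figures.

6.886 ms

Transmission delays (L/R per hop): 0.198347, 4.13793, 0.00109091 ms; sum = 4.33737 ms.
Propagation delays (d/s per hop): 0.142333, 0.00634921, 0.000153333 ms; sum = 0.148836 ms.
Processing at 2 router(s): 2 × 1.2 ms = 2.4 ms.
End-to-end = 6.886 ms.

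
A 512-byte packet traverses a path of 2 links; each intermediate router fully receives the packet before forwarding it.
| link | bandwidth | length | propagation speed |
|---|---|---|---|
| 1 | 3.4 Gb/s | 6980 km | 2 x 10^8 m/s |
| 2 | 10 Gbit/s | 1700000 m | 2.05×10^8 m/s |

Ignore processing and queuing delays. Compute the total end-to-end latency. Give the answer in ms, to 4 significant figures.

L = 512 × 8 = 4096 bits.
Transmission delays (L/R per hop): 0.00120471, 0.0004096 ms; sum = 0.00161431 ms.
Propagation delays (d/s per hop): 34.9, 8.29268 ms; sum = 43.1927 ms.
End-to-end = 43.19 ms.

43.19 ms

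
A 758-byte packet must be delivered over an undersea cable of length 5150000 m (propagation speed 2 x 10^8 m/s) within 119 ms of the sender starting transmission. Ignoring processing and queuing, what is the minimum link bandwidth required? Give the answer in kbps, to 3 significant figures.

65.0 kbps

L = 6064 bits.
Propagation delay = 5150000 / 200000000 = 25.75 ms.
Transmission budget = 119 − 25.75 = 93.25 ms.
R ≥ L / t_tx = 6064 bits / 0.09325 s = 65.0 kbps.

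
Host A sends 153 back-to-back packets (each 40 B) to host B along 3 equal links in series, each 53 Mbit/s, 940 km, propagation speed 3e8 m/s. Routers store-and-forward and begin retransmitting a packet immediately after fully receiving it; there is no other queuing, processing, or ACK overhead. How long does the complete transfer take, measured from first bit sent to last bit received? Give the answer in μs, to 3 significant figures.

10300 μs

Per-hop transmission t_tx = L/R = 320/53000000 = 6.03774 μs.
Per-hop propagation t_prop = 940000/300000000 = 3133.33 μs.
Pipeline fill: first packet needs 3·t_tx to clear all hops; remaining 152 packets each add one t_tx.
Total = (3+153-1)·t_tx + 3·t_prop = 155·6.03774 + 3·3133.33 = 10300 μs.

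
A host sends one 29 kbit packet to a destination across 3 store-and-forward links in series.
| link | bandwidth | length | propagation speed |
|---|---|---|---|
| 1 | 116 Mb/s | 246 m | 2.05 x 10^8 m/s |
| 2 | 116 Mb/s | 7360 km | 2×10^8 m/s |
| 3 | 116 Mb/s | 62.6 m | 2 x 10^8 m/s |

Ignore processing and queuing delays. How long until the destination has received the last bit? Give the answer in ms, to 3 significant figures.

L = 29000 bits.
Transmission delay per hop = L/R = 29000/116000000 = 0.25 ms; 3 hops → 0.75 ms.
Propagation delays (d/s per hop): 0.0012, 36.8, 0.000313 ms; sum = 36.8015 ms.
End-to-end = 37.6 ms.

37.6 ms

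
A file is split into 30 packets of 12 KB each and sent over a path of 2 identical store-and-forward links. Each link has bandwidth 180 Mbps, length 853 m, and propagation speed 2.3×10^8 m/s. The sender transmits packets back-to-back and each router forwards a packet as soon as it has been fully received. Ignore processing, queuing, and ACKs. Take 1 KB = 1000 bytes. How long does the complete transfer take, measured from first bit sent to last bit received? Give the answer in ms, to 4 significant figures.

Per-hop transmission t_tx = L/R = 96000/180000000 = 0.533333 ms.
Per-hop propagation t_prop = 853/2.3e+08 = 0.0037087 ms.
Pipeline fill: first packet needs 2·t_tx to clear all hops; remaining 29 packets each add one t_tx.
Total = (2+30-1)·t_tx + 2·t_prop = 31·0.533333 + 2·0.0037087 = 16.54 ms.

16.54 ms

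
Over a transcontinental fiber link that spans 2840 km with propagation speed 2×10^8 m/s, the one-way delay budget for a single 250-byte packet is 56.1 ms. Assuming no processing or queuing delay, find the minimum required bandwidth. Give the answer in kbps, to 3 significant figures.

47.7 kbps

L = 2000 bits.
Propagation delay = 2840000 / 200000000 = 14.2 ms.
Transmission budget = 56.1 − 14.2 = 41.9 ms.
R ≥ L / t_tx = 2000 bits / 0.0419 s = 47.7 kbps.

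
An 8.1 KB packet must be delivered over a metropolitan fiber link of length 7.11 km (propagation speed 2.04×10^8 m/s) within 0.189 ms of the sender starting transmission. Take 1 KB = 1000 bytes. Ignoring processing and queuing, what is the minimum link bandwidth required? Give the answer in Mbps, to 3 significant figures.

L = 64800 bits.
Propagation delay = 7110 / 204000000 = 0.0348529 ms.
Transmission budget = 0.189 − 0.0348529 = 0.154147 ms.
R ≥ L / t_tx = 64800 bits / 0.000154147 s = 420 Mbps.

420 Mbps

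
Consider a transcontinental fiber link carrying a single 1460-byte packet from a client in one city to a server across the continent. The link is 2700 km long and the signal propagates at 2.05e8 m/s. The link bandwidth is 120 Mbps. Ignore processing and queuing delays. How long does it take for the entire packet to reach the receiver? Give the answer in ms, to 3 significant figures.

L = 1460 × 8 = 11680 bits.
Transmission delay = L/R = 11680 / 120000000 = 0.0973333 ms.
Propagation delay = d/s = 2700000 m / 2.05e+08 m/s = 13.1707 ms.
Total = 13.3 ms.

13.3 ms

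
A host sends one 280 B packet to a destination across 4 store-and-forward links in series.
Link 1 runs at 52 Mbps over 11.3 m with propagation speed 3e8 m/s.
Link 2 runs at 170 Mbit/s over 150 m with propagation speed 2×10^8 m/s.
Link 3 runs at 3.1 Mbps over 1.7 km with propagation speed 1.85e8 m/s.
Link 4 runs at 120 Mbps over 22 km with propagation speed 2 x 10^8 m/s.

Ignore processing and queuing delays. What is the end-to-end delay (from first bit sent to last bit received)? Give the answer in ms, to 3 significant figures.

L = 280 × 8 = 2240 bits.
Transmission delays (L/R per hop): 0.0430769, 0.0131765, 0.722581, 0.0186667 ms; sum = 0.797501 ms.
Propagation delays (d/s per hop): 3.76667e-05, 0.00075, 0.00918919, 0.11 ms; sum = 0.119977 ms.
End-to-end = 0.917 ms.

0.917 ms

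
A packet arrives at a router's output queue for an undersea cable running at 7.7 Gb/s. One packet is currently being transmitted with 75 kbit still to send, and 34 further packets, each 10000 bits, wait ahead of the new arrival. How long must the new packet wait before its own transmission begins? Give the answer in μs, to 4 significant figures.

53.90 μs

Each queued packet: L/R = 10000/7700000000 = 1.2987 μs.
34 queued → 44.1558 μs.
Plus remaining 75000 bits of current packet: 9.74026 μs.
Queuing delay = 53.90 μs.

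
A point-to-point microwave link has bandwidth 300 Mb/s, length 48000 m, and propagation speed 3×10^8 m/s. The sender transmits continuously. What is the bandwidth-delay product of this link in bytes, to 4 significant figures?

6000 bytes

Propagation delay = 48000 / 300000000 = 0.00016 s.
BDP = R × t_prop = 300000000 × 0.00016 = 48000 bits.
In bytes: 48000/8 = 6000 bytes.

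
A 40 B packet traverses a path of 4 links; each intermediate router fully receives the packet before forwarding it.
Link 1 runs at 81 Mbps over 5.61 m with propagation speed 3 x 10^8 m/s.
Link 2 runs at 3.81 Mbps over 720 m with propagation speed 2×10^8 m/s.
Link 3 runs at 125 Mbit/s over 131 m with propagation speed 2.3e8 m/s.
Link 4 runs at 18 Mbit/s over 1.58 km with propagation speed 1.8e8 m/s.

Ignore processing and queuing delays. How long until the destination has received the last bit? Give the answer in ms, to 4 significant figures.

L = 40 × 8 = 320 bits.
Transmission delays (L/R per hop): 0.00395062, 0.0839895, 0.00256, 0.0177778 ms; sum = 0.108278 ms.
Propagation delays (d/s per hop): 1.87e-05, 0.0036, 0.000569565, 0.00877778 ms; sum = 0.012966 ms.
End-to-end = 0.1212 ms.

0.1212 ms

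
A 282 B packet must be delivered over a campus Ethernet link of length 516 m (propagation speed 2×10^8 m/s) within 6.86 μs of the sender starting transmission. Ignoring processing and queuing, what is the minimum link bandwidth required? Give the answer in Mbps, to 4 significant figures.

527.1 Mbps

L = 2256 bits.
Propagation delay = 516 / 200000000 = 2.58 μs.
Transmission budget = 6.86 − 2.58 = 4.28 μs.
R ≥ L / t_tx = 2256 bits / 4.28e-06 s = 527.1 Mbps.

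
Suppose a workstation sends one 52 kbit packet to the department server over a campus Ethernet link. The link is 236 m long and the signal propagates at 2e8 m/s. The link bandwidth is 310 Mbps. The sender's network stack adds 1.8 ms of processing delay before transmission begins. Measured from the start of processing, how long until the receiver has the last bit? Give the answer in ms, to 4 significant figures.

L = 52000 bits.
Transmission delay = L/R = 52000 / 310000000 = 0.167742 ms.
Propagation delay = d/s = 236 m / 200000000 m/s = 0.00118 ms.
Plus processing delay 1.8 ms = 1.8 ms.
Total = 1.969 ms.

1.969 ms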